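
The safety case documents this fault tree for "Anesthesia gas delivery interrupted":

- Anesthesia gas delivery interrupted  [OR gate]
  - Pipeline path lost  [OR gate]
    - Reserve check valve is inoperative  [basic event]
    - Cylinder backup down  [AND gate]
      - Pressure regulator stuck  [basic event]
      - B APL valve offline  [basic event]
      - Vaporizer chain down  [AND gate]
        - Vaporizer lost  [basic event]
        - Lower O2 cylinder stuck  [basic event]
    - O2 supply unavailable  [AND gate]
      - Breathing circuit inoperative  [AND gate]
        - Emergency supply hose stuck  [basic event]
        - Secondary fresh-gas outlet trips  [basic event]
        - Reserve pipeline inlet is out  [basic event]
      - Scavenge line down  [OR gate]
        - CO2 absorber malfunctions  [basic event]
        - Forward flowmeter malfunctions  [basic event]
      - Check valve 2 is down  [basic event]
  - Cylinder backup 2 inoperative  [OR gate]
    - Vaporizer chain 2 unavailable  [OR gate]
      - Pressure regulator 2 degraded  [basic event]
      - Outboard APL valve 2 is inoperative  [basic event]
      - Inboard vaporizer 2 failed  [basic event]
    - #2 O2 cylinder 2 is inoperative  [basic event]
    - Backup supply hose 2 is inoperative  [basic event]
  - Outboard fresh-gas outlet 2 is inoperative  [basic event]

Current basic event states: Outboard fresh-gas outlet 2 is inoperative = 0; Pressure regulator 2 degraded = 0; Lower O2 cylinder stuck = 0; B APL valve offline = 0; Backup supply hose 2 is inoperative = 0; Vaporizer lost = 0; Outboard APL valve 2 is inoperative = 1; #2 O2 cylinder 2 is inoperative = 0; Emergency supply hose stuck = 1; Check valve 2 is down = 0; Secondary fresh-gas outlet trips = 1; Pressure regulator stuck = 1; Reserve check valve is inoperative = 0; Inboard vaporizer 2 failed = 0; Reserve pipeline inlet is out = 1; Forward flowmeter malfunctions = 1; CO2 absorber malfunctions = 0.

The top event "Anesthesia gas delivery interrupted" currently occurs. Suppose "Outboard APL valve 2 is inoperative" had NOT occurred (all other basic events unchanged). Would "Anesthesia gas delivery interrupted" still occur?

Counterfactual: set "Outboard APL valve 2 is inoperative" to not occurred.
Vaporizer chain down [AND]: Vaporizer lost=not, Lower O2 cylinder stuck=not → not all inputs occur → does not occur.
Cylinder backup down [AND]: Pressure regulator stuck=occurs, B APL valve offline=not, Vaporizer chain down=not → not all inputs occur → does not occur.
Breathing circuit inoperative [AND]: Emergency supply hose stuck=occurs, Secondary fresh-gas outlet trips=occurs, Reserve pipeline inlet is out=occurs → all inputs occur → occurs.
Scavenge line down [OR]: CO2 absorber malfunctions=not, Forward flowmeter malfunctions=occurs → at least one input occurs → occurs.
O2 supply unavailable [AND]: Breathing circuit inoperative=occurs, Scavenge line down=occurs, Check valve 2 is down=not → not all inputs occur → does not occur.
Pipeline path lost [OR]: Reserve check valve is inoperative=not, Cylinder backup down=not, O2 supply unavailable=not → no input occurs → does not occur.
Vaporizer chain 2 unavailable [OR]: Pressure regulator 2 degraded=not, Outboard APL valve 2 is inoperative=not, Inboard vaporizer 2 failed=not → no input occurs → does not occur.
Cylinder backup 2 inoperative [OR]: Vaporizer chain 2 unavailable=not, #2 O2 cylinder 2 is inoperative=not, Backup supply hose 2 is inoperative=not → no input occurs → does not occur.
Anesthesia gas delivery interrupted [OR]: Pipeline path lost=not, Cylinder backup 2 inoperative=not, Outboard fresh-gas outlet 2 is inoperative=not → no input occurs → does not occur.

No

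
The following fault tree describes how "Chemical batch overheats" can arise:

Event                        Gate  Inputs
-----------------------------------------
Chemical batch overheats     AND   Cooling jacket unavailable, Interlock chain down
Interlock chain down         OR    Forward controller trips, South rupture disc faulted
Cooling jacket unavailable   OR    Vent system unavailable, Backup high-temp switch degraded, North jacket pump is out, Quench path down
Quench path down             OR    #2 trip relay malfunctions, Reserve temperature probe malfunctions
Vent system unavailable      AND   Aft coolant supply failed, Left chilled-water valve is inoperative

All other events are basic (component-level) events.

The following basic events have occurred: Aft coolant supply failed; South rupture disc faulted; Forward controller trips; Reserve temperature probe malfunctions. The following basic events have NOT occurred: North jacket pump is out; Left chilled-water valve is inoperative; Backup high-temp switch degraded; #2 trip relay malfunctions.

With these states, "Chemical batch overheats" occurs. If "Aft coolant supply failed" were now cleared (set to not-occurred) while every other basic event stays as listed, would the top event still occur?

Counterfactual: set "Aft coolant supply failed" to not occurred.
Vent system unavailable [AND]: Aft coolant supply failed=not, Left chilled-water valve is inoperative=not → not all inputs occur → does not occur.
Quench path down [OR]: #2 trip relay malfunctions=not, Reserve temperature probe malfunctions=occurs → at least one input occurs → occurs.
Cooling jacket unavailable [OR]: Vent system unavailable=not, Backup high-temp switch degraded=not, North jacket pump is out=not, Quench path down=occurs → at least one input occurs → occurs.
Interlock chain down [OR]: Forward controller trips=occurs, South rupture disc faulted=occurs → at least one input occurs → occurs.
Chemical batch overheats [AND]: Cooling jacket unavailable=occurs, Interlock chain down=occurs → all inputs occur → occurs.

Yes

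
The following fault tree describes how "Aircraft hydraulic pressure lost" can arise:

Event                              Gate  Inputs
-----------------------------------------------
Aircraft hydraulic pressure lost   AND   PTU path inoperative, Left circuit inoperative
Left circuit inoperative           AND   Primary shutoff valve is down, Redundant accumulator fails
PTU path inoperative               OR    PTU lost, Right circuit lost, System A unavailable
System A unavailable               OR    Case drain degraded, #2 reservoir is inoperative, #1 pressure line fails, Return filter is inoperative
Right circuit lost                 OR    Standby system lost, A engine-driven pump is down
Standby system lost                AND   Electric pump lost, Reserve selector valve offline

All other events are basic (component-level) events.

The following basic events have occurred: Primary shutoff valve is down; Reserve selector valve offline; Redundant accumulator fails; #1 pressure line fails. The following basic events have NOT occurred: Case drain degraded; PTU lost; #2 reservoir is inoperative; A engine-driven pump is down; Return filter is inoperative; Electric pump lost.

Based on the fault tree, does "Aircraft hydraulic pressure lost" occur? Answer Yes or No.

Yes

Standby system lost [AND]: Electric pump lost=not, Reserve selector valve offline=occurs → not all inputs occur → does not occur.
Right circuit lost [OR]: Standby system lost=not, A engine-driven pump is down=not → no input occurs → does not occur.
System A unavailable [OR]: Case drain degraded=not, #2 reservoir is inoperative=not, #1 pressure line fails=occurs, Return filter is inoperative=not → at least one input occurs → occurs.
PTU path inoperative [OR]: PTU lost=not, Right circuit lost=not, System A unavailable=occurs → at least one input occurs → occurs.
Left circuit inoperative [AND]: Primary shutoff valve is down=occurs, Redundant accumulator fails=occurs → all inputs occur → occurs.
Aircraft hydraulic pressure lost [AND]: PTU path inoperative=occurs, Left circuit inoperative=occurs → all inputs occur → occurs.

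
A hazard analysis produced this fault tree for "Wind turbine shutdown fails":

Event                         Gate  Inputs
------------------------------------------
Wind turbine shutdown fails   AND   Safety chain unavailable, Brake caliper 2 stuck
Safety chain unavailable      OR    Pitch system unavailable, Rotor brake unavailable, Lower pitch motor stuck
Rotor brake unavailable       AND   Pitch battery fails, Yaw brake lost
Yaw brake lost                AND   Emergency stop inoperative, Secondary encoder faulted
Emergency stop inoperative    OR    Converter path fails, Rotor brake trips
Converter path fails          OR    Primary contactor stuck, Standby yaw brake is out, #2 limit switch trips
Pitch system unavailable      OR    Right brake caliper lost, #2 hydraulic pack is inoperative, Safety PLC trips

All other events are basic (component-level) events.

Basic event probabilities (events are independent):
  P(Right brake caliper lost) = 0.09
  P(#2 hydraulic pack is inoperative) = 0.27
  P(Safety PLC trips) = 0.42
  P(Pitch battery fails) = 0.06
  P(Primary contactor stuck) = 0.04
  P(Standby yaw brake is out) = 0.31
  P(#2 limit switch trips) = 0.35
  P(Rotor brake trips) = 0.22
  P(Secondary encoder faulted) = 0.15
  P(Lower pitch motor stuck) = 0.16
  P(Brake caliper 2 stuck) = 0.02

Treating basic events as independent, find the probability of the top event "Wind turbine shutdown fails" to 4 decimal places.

P(Pitch system unavailable) [OR] = 1 − (1−0.09) × (1−0.27) × (1−0.42) = 0.614706
P(Converter path fails) [OR] = 1 − (1−0.04) × (1−0.31) × (1−0.35) = 0.569440
P(Emergency stop inoperative) [OR] = 1 − (1−0.569440) × (1−0.22) = 0.664163
P(Yaw brake lost) [AND] = 0.664163 × 0.15 = 0.099624
P(Rotor brake unavailable) [AND] = 0.06 × 0.099624 = 0.005977
P(Safety chain unavailable) [OR] = 1 − (1−0.614706) × (1−0.005977) × (1−0.16) = 0.678287
P(Wind turbine shutdown fails) [AND] = 0.678287 × 0.02 = 0.013566
Rounded to 4 decimal places: P(Wind turbine shutdown fails) ≈ 0.0136.

0.0136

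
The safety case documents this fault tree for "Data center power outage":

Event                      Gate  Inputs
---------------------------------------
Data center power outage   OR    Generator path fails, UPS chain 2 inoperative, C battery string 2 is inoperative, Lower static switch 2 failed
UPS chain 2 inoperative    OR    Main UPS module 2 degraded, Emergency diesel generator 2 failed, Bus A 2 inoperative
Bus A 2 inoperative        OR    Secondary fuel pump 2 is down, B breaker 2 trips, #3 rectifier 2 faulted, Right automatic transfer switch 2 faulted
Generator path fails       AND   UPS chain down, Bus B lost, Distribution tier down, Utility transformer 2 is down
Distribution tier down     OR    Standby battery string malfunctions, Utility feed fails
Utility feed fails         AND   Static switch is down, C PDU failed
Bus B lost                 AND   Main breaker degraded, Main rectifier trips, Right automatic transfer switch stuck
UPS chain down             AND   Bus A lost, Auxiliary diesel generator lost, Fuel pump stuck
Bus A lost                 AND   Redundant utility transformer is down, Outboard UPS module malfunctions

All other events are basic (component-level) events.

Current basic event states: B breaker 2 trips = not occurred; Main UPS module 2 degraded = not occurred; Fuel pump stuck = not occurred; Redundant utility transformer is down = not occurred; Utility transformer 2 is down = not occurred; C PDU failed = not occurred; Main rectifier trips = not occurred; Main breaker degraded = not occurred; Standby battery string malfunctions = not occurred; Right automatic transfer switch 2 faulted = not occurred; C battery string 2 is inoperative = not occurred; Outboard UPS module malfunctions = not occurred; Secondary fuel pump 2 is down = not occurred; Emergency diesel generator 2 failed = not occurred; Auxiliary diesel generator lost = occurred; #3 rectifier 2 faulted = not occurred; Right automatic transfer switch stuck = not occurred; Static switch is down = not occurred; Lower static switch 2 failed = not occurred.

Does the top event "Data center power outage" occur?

Bus A lost [AND]: Redundant utility transformer is down=not, Outboard UPS module malfunctions=not → not all inputs occur → does not occur.
UPS chain down [AND]: Bus A lost=not, Auxiliary diesel generator lost=occurs, Fuel pump stuck=not → not all inputs occur → does not occur.
Bus B lost [AND]: Main breaker degraded=not, Main rectifier trips=not, Right automatic transfer switch stuck=not → not all inputs occur → does not occur.
Utility feed fails [AND]: Static switch is down=not, C PDU failed=not → not all inputs occur → does not occur.
Distribution tier down [OR]: Standby battery string malfunctions=not, Utility feed fails=not → no input occurs → does not occur.
Generator path fails [AND]: UPS chain down=not, Bus B lost=not, Distribution tier down=not, Utility transformer 2 is down=not → not all inputs occur → does not occur.
Bus A 2 inoperative [OR]: Secondary fuel pump 2 is down=not, B breaker 2 trips=not, #3 rectifier 2 faulted=not, Right automatic transfer switch 2 faulted=not → no input occurs → does not occur.
UPS chain 2 inoperative [OR]: Main UPS module 2 degraded=not, Emergency diesel generator 2 failed=not, Bus A 2 inoperative=not → no input occurs → does not occur.
Data center power outage [OR]: Generator path fails=not, UPS chain 2 inoperative=not, C battery string 2 is inoperative=not, Lower static switch 2 failed=not → no input occurs → does not occur.

No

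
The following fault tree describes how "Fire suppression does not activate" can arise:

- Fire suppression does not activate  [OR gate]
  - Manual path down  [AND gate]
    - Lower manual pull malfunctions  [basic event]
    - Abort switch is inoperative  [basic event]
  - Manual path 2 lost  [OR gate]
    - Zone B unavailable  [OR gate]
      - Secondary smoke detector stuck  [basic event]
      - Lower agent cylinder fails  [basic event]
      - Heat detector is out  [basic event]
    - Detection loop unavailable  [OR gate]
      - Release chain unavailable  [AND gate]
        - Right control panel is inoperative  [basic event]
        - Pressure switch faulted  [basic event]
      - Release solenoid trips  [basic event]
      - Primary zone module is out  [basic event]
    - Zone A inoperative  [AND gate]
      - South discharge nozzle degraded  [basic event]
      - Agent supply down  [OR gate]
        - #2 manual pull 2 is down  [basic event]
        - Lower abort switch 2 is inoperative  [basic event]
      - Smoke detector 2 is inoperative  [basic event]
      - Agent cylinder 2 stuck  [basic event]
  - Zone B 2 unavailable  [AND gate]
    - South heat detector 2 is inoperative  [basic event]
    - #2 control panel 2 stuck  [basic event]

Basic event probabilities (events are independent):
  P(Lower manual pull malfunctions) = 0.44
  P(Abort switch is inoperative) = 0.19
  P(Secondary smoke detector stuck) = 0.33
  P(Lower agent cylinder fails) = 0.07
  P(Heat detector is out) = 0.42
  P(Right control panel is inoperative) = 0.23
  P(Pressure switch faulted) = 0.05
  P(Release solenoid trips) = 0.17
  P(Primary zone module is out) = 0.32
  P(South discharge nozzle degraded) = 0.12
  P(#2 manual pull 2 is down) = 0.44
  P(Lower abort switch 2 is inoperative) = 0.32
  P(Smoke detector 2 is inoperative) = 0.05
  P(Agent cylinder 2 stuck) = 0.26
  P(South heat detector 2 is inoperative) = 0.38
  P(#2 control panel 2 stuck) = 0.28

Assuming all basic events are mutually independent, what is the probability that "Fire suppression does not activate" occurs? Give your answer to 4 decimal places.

P(Manual path down) [AND] = 0.44 × 0.19 = 0.083600
P(Zone B unavailable) [OR] = 1 − (1−0.33) × (1−0.07) × (1−0.42) = 0.638602
P(Release chain unavailable) [AND] = 0.23 × 0.05 = 0.011500
P(Detection loop unavailable) [OR] = 1 − (1−0.011500) × (1−0.17) × (1−0.32) = 0.442091
P(Agent supply down) [OR] = 1 − (1−0.44) × (1−0.32) = 0.619200
P(Zone A inoperative) [AND] = 0.12 × 0.619200 × 0.05 × 0.26 = 0.000966
P(Manual path 2 lost) [OR] = 1 − (1−0.638602) × (1−0.442091) × (1−0.000966) = 0.798568
P(Zone B 2 unavailable) [AND] = 0.38 × 0.28 = 0.106400
P(Fire suppression does not activate) [OR] = 1 − (1−0.083600) × (1−0.798568) × (1−0.106400) = 0.835048
Rounded to 4 decimal places: P(Fire suppression does not activate) ≈ 0.8350.

0.8350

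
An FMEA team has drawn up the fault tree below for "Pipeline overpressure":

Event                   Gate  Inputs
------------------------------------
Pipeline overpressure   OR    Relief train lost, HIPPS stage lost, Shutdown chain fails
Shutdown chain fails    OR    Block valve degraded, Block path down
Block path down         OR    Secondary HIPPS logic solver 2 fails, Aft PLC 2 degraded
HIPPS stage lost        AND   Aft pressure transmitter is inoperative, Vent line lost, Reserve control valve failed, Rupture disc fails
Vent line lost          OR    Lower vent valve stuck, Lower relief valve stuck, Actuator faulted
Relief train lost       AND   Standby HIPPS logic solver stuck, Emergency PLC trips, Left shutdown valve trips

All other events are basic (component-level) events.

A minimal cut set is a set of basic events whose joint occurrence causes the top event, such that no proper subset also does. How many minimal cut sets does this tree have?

7

Relief train lost [AND]: one cut set from each child combined → 1 × 1 × 1 = 1 cut set(s).
Vent line lost [OR]: union of children's cut sets → 3 cut set(s).
HIPPS stage lost [AND]: one cut set from each child combined → 1 × 3 × 1 × 1 = 3 cut set(s).
Block path down [OR]: union of children's cut sets → 2 cut set(s).
Shutdown chain fails [OR]: union of children's cut sets → 3 cut set(s).
Pipeline overpressure [OR]: union of children's cut sets → 7 cut set(s).
Minimal cut sets: {Emergency PLC trips, Left shutdown valve trips, Standby HIPPS logic solver stuck}; {Aft pressure transmitter is inoperative, Lower vent valve stuck, Reserve control valve failed, Rupture disc fails}; {Aft pressure transmitter is inoperative, Lower relief valve stuck, Reserve control valve failed, Rupture disc fails}; {Actuator faulted, Aft pressure transmitter is inoperative, Reserve control valve failed, Rupture disc fails}; {Block valve degraded}; {Secondary HIPPS logic solver 2 fails}; {Aft PLC 2 degraded}.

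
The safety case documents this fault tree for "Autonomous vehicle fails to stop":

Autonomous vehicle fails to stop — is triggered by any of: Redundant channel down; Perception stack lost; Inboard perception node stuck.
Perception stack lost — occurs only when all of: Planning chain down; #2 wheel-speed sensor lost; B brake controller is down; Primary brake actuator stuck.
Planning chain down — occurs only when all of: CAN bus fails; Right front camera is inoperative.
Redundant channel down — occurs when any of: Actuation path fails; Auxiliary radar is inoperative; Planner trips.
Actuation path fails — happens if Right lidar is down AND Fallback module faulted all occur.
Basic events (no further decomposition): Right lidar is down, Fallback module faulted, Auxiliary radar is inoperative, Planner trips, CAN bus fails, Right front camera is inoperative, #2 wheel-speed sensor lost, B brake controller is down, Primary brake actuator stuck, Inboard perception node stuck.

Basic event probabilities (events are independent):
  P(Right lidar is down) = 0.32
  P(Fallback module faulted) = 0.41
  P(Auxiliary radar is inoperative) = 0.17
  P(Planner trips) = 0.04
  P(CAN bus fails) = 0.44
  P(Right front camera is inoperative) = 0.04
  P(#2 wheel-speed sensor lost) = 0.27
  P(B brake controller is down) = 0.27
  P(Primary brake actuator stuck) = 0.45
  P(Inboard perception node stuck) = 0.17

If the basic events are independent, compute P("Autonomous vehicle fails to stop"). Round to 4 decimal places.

0.4258

P(Actuation path fails) [AND] = 0.32 × 0.41 = 0.131200
P(Redundant channel down) [OR] = 1 − (1−0.131200) × (1−0.17) × (1−0.04) = 0.307740
P(Planning chain down) [AND] = 0.44 × 0.04 = 0.017600
P(Perception stack lost) [AND] = 0.017600 × 0.27 × 0.27 × 0.45 = 0.000577
P(Autonomous vehicle fails to stop) [OR] = 1 − (1−0.307740) × (1−0.000577) × (1−0.17) = 0.425756
Rounded to 4 decimal places: P(Autonomous vehicle fails to stop) ≈ 0.4258.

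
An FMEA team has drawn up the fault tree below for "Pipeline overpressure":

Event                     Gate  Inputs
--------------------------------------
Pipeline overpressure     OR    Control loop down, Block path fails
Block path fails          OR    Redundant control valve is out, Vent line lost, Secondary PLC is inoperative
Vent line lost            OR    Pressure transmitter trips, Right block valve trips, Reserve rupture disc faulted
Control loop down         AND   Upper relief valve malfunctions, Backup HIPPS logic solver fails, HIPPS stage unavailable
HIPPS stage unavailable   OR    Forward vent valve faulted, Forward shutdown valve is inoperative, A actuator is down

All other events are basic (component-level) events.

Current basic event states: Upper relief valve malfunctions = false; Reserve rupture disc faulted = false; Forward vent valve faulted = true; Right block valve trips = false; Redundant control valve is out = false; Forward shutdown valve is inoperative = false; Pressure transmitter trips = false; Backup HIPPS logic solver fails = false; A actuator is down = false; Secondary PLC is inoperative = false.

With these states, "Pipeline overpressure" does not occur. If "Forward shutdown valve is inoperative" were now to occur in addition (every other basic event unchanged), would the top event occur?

No

Counterfactual: set "Forward shutdown valve is inoperative" to occurred.
HIPPS stage unavailable [OR]: Forward vent valve faulted=occurs, Forward shutdown valve is inoperative=occurs, A actuator is down=not → at least one input occurs → occurs.
Control loop down [AND]: Upper relief valve malfunctions=not, Backup HIPPS logic solver fails=not, HIPPS stage unavailable=occurs → not all inputs occur → does not occur.
Vent line lost [OR]: Pressure transmitter trips=not, Right block valve trips=not, Reserve rupture disc faulted=not → no input occurs → does not occur.
Block path fails [OR]: Redundant control valve is out=not, Vent line lost=not, Secondary PLC is inoperative=not → no input occurs → does not occur.
Pipeline overpressure [OR]: Control loop down=not, Block path fails=not → no input occurs → does not occur.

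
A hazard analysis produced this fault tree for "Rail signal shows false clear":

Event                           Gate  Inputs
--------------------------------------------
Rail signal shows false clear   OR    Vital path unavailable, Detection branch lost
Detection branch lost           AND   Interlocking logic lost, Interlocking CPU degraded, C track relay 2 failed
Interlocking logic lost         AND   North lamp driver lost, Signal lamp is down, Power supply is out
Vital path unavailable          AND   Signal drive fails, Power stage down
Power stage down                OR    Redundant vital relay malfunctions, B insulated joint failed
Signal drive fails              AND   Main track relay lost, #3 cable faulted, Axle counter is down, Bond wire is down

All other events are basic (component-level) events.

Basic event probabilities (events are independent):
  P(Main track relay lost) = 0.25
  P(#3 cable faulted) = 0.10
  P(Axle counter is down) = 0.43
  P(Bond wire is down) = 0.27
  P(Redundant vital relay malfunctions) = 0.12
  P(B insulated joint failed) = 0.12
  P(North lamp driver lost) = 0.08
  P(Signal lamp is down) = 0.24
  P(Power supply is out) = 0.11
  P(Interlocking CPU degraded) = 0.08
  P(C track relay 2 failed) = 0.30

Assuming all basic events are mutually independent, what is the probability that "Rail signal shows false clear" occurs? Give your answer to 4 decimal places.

P(Signal drive fails) [AND] = 0.25 × 0.10 × 0.43 × 0.27 = 0.002903
P(Power stage down) [OR] = 1 − (1−0.12) × (1−0.12) = 0.225600
P(Vital path unavailable) [AND] = 0.002903 × 0.225600 = 0.000655
P(Interlocking logic lost) [AND] = 0.08 × 0.24 × 0.11 = 0.002112
P(Detection branch lost) [AND] = 0.002112 × 0.08 × 0.30 = 0.000051
P(Rail signal shows false clear) [OR] = 1 − (1−0.000655) × (1−0.000051) = 0.000706
Rounded to 4 decimal places: P(Rail signal shows false clear) ≈ 0.0007.

0.0007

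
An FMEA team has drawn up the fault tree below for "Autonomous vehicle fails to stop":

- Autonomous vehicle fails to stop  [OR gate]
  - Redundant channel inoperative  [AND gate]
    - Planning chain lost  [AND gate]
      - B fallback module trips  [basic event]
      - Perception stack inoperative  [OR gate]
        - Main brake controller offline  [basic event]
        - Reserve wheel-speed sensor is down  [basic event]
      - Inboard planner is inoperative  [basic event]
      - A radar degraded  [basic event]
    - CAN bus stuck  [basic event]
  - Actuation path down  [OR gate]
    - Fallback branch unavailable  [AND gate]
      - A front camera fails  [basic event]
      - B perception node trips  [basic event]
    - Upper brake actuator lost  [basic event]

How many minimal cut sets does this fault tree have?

Perception stack inoperative [OR]: union of children's cut sets → 2 cut set(s).
Planning chain lost [AND]: one cut set from each child combined → 1 × 2 × 1 × 1 = 2 cut set(s).
Redundant channel inoperative [AND]: one cut set from each child combined → 2 × 1 = 2 cut set(s).
Fallback branch unavailable [AND]: one cut set from each child combined → 1 × 1 = 1 cut set(s).
Actuation path down [OR]: union of children's cut sets → 2 cut set(s).
Autonomous vehicle fails to stop [OR]: union of children's cut sets → 4 cut set(s).
Minimal cut sets: {A radar degraded, B fallback module trips, CAN bus stuck, Inboard planner is inoperative, Main brake controller offline}; {A radar degraded, B fallback module trips, CAN bus stuck, Inboard planner is inoperative, Reserve wheel-speed sensor is down}; {A front camera fails, B perception node trips}; {Upper brake actuator lost}.

4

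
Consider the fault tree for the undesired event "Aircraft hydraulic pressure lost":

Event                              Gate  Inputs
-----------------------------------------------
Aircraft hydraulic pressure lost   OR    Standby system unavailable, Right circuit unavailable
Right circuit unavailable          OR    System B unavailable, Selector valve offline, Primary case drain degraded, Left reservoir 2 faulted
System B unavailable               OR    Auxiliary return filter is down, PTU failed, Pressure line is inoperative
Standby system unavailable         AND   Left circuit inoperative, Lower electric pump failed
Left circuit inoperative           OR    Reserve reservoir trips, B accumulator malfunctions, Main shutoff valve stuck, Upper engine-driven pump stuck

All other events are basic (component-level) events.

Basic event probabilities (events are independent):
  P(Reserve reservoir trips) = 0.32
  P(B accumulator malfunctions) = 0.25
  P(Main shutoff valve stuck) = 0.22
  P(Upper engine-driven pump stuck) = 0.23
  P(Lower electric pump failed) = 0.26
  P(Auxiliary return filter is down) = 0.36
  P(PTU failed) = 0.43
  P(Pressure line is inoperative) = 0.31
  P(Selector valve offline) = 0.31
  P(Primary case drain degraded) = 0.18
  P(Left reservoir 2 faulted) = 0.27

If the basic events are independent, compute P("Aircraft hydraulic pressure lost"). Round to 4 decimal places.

P(Left circuit inoperative) [OR] = 1 − (1−0.32) × (1−0.25) × (1−0.22) × (1−0.23) = 0.693694
P(Standby system unavailable) [AND] = 0.693694 × 0.26 = 0.180360
P(System B unavailable) [OR] = 1 − (1−0.36) × (1−0.43) × (1−0.31) = 0.748288
P(Right circuit unavailable) [OR] = 1 − (1−0.748288) × (1−0.31) × (1−0.18) × (1−0.27) = 0.896034
P(Aircraft hydraulic pressure lost) [OR] = 1 − (1−0.180360) × (1−0.896034) = 0.914785
Rounded to 4 decimal places: P(Aircraft hydraulic pressure lost) ≈ 0.9148.

0.9148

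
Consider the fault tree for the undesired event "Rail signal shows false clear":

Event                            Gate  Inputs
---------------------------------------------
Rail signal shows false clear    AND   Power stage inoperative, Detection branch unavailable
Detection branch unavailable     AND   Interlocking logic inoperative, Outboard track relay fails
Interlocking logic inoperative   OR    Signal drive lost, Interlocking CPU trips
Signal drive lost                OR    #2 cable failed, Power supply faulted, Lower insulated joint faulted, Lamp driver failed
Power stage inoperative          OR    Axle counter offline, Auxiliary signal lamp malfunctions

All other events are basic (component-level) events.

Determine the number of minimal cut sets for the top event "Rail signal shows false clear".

10

Power stage inoperative [OR]: union of children's cut sets → 2 cut set(s).
Signal drive lost [OR]: union of children's cut sets → 4 cut set(s).
Interlocking logic inoperative [OR]: union of children's cut sets → 5 cut set(s).
Detection branch unavailable [AND]: one cut set from each child combined → 5 × 1 = 5 cut set(s).
Rail signal shows false clear [AND]: one cut set from each child combined → 2 × 5 = 10 cut set(s).
Minimal cut sets: {#2 cable failed, Axle counter offline, Outboard track relay fails}; {Axle counter offline, Outboard track relay fails, Power supply faulted}; {Axle counter offline, Lower insulated joint faulted, Outboard track relay fails}; {Axle counter offline, Lamp driver failed, Outboard track relay fails}; {Axle counter offline, Interlocking CPU trips, Outboard track relay fails}; {#2 cable failed, Auxiliary signal lamp malfunctions, Outboard track relay fails}; {Auxiliary signal lamp malfunctions, Outboard track relay fails, Power supply faulted}; {Auxiliary signal lamp malfunctions, Lower insulated joint faulted, Outboard track relay fails}; {Auxiliary signal lamp malfunctions, Lamp driver failed, Outboard track relay fails}; {Auxiliary signal lamp malfunctions, Interlocking CPU trips, Outboard track relay fails}.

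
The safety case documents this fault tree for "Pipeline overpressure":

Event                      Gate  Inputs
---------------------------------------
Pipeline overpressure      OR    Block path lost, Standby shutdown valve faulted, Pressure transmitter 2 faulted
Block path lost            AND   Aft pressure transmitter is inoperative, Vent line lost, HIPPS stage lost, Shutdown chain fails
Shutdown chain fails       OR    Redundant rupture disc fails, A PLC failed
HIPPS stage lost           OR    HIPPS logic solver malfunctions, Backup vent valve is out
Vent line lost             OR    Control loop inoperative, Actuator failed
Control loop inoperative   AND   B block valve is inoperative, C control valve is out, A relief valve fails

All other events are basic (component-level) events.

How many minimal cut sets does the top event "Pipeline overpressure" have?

10

Control loop inoperative [AND]: one cut set from each child combined → 1 × 1 × 1 = 1 cut set(s).
Vent line lost [OR]: union of children's cut sets → 2 cut set(s).
HIPPS stage lost [OR]: union of children's cut sets → 2 cut set(s).
Shutdown chain fails [OR]: union of children's cut sets → 2 cut set(s).
Block path lost [AND]: one cut set from each child combined → 1 × 2 × 2 × 2 = 8 cut set(s).
Pipeline overpressure [OR]: union of children's cut sets → 10 cut set(s).
Minimal cut sets: {A relief valve fails, Aft pressure transmitter is inoperative, B block valve is inoperative, C control valve is out, HIPPS logic solver malfunctions, Redundant rupture disc fails}; {A PLC failed, A relief valve fails, Aft pressure transmitter is inoperative, B block valve is inoperative, C control valve is out, HIPPS logic solver malfunctions}; {A relief valve fails, Aft pressure transmitter is inoperative, B block valve is inoperative, Backup vent valve is out, C control valve is out, Redundant rupture disc fails}; {A PLC failed, A relief valve fails, Aft pressure transmitter is inoperative, B block valve is inoperative, Backup vent valve is out, C control valve is out}; {Actuator failed, Aft pressure transmitter is inoperative, HIPPS logic solver malfunctions, Redundant rupture disc fails}; {A PLC failed, Actuator failed, Aft pressure transmitter is inoperative, HIPPS logic solver malfunctions}; {Actuator failed, Aft pressure transmitter is inoperative, Backup vent valve is out, Redundant rupture disc fails}; {A PLC failed, Actuator failed, Aft pressure transmitter is inoperative, Backup vent valve is out}; {Standby shutdown valve faulted}; {Pressure transmitter 2 faulted}.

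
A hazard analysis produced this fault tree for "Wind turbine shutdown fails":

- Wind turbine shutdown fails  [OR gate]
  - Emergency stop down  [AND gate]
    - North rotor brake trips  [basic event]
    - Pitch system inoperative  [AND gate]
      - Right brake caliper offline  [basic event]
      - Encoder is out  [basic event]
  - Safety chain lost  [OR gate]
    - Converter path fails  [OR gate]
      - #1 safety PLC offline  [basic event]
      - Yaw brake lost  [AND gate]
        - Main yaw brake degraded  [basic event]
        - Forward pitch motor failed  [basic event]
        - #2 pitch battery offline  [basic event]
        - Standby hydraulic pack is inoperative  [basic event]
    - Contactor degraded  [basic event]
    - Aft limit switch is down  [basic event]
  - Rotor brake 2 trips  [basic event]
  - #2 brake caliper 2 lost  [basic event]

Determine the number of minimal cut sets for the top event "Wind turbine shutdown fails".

7

Pitch system inoperative [AND]: one cut set from each child combined → 1 × 1 = 1 cut set(s).
Emergency stop down [AND]: one cut set from each child combined → 1 × 1 = 1 cut set(s).
Yaw brake lost [AND]: one cut set from each child combined → 1 × 1 × 1 × 1 = 1 cut set(s).
Converter path fails [OR]: union of children's cut sets → 2 cut set(s).
Safety chain lost [OR]: union of children's cut sets → 4 cut set(s).
Wind turbine shutdown fails [OR]: union of children's cut sets → 7 cut set(s).
Minimal cut sets: {Encoder is out, North rotor brake trips, Right brake caliper offline}; {#1 safety PLC offline}; {#2 pitch battery offline, Forward pitch motor failed, Main yaw brake degraded, Standby hydraulic pack is inoperative}; {Contactor degraded}; {Aft limit switch is down}; {Rotor brake 2 trips}; {#2 brake caliper 2 lost}.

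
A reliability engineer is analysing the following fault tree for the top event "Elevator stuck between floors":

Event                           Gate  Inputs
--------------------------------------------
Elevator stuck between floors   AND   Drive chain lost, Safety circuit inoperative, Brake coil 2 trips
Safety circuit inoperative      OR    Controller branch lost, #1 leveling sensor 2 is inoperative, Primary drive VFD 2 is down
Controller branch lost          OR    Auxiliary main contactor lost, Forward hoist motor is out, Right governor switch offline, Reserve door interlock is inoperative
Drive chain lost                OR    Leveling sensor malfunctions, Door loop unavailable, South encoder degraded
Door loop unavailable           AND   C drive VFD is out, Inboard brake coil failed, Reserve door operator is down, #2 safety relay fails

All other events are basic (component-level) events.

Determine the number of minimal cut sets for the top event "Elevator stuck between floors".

18

Door loop unavailable [AND]: one cut set from each child combined → 1 × 1 × 1 × 1 = 1 cut set(s).
Drive chain lost [OR]: union of children's cut sets → 3 cut set(s).
Controller branch lost [OR]: union of children's cut sets → 4 cut set(s).
Safety circuit inoperative [OR]: union of children's cut sets → 6 cut set(s).
Elevator stuck between floors [AND]: one cut set from each child combined → 3 × 6 × 1 = 18 cut set(s).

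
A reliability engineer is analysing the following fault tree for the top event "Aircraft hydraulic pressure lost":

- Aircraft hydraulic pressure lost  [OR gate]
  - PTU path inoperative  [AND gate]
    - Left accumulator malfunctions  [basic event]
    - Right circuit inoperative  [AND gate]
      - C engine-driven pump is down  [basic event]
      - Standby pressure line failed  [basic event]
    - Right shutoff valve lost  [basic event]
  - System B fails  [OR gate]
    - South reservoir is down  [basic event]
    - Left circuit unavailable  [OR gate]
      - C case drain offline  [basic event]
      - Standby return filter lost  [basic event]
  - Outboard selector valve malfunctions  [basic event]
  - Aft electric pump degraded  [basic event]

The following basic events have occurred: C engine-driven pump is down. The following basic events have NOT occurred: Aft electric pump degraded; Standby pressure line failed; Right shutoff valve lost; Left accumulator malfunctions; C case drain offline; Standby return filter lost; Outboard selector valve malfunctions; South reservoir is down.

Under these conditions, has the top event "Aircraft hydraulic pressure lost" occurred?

No

Right circuit inoperative [AND]: C engine-driven pump is down=occurs, Standby pressure line failed=not → not all inputs occur → does not occur.
PTU path inoperative [AND]: Left accumulator malfunctions=not, Right circuit inoperative=not, Right shutoff valve lost=not → not all inputs occur → does not occur.
Left circuit unavailable [OR]: C case drain offline=not, Standby return filter lost=not → no input occurs → does not occur.
System B fails [OR]: South reservoir is down=not, Left circuit unavailable=not → no input occurs → does not occur.
Aircraft hydraulic pressure lost [OR]: PTU path inoperative=not, System B fails=not, Outboard selector valve malfunctions=not, Aft electric pump degraded=not → no input occurs → does not occur.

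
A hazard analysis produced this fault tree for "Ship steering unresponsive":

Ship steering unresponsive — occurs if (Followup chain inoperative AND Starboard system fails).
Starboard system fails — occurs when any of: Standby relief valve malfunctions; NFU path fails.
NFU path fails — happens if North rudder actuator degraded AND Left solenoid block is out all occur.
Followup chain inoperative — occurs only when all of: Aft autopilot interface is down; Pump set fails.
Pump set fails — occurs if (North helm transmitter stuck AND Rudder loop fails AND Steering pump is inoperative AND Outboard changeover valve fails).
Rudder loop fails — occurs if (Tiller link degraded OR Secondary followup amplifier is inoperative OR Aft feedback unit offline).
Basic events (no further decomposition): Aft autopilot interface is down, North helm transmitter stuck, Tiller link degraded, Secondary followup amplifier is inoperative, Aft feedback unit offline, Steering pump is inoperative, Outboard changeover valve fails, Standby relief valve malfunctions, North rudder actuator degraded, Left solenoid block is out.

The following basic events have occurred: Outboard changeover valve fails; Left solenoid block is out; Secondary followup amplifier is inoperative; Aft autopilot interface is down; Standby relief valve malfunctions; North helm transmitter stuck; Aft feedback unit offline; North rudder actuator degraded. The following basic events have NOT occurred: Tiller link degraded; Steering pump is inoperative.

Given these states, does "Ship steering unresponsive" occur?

No

Rudder loop fails [OR]: Tiller link degraded=not, Secondary followup amplifier is inoperative=occurs, Aft feedback unit offline=occurs → at least one input occurs → occurs.
Pump set fails [AND]: North helm transmitter stuck=occurs, Rudder loop fails=occurs, Steering pump is inoperative=not, Outboard changeover valve fails=occurs → not all inputs occur → does not occur.
Followup chain inoperative [AND]: Aft autopilot interface is down=occurs, Pump set fails=not → not all inputs occur → does not occur.
NFU path fails [AND]: North rudder actuator degraded=occurs, Left solenoid block is out=occurs → all inputs occur → occurs.
Starboard system fails [OR]: Standby relief valve malfunctions=occurs, NFU path fails=occurs → at least one input occurs → occurs.
Ship steering unresponsive [AND]: Followup chain inoperative=not, Starboard system fails=occurs → not all inputs occur → does not occur.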